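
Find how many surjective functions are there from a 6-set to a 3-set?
540

Solution: Onto functions = 3! × S(6,3)
First compute S(6,3) via recurrence:
Using the Stirling recurrence: S(n,k) = k·S(n-1,k) + S(n-1,k-1)
S(6,3) = 3·S(5,3) + S(5,2)
         = 3·25 + 15
         = 75 + 15
         = 90
Then: 6 × 90 = 540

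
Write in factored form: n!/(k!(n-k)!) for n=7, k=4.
C(7,4) = 35

Solution: This is the binomial coefficient C(7,4) = 35.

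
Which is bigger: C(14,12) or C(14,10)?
C(14,10)

Reasoning: C(14,12)=91, C(14,10)=1,001.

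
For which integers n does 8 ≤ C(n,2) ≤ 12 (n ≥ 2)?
5

Working:
C(4,2)=6; C(5,2)=10; C(6,2)=15. So valid n = 5.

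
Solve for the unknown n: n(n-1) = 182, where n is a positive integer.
14

Explanation: n² − n − 182 = 0, so n = (1 ± √(1 + 4·182))/2 = (1 ± √729)/2 = (1 ± 27)/2, i.e. n = 14 or n = -13. Taking the positive root, n = 14 (check: 14×13 = 182).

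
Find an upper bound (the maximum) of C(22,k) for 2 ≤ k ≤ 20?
C(22,k) is maximised at the centre of the row: C(22,11) = 705,432.
Final answer: 705,432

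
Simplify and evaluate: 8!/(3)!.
6,720

Reasoning: This equals 8×7×...×4 = 6,720.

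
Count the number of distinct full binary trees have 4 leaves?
5

Explanation: Using the Catalan number formula: C_n = C(2n, n) / (n+1)
C_3 = C(6, 3) / (3+1)
     = 20 / 4
     = 5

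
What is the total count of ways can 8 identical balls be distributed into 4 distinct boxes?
165

C(8+4-1, 4-1) = C(11, 3) = 165.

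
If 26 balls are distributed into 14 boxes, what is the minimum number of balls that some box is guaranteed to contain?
2

Reasoning: Pigeonhole: ⌈26/14⌉ = 2.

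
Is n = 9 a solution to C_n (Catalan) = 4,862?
C_9 = C(18,9)/(9+1) = 48,620/10 = 4,862, which equals 4,862.
Final answer: Yes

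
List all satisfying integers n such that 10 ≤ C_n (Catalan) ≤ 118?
4, 5

Explanation: C_3=5; C_4=14; C_5=42; C_6=132. So valid n = 4, 5.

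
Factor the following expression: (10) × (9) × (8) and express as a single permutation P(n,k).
P(10,3) = 10!/(7)!
Product of 3 consecutive descending integers starting at 10: P(10,3) = 10!/7! = 720.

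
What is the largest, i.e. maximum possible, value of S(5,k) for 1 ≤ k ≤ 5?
25
Row S(5,k) for k = 1..5 (via S(n,k) = k·S(n−1,k) + S(n−1,k−1)): 1, 15, 25, 10, 1. The row is unimodal; maximum at k = 3: 25.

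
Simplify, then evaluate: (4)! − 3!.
18

(4)! − 3! = (4)·3! − 3! = (4−1)·3! = 3·3! = 18.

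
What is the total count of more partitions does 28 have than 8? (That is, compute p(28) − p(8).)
3,696

Reasoning: Pentagonal recurrence p(n) = p(n−1) + p(n−2) − p(n−5) − p(n−7) + …: p(28) = p(27) + p(26) − p(23) − p(21) + p(16) + p(13) − p(6) − p(2) = 3,010 + 2,436 − 1,255 − 792 + 231 + 101 − 11 − 2 = 3,718.
p(8) = p(7) + p(6) − p(3) − p(1) = 15 + 11 − 3 − 1 = 22.
Difference = 3,718 − 22 = 3,696.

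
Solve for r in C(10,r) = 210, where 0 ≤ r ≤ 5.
C(10,r) is increasing for 0 ≤ r ≤ 5. Stepping up (C(10,r+1) = C(10,r)·(10−r)/(r+1)): C(10,1) = 10, C(10,2) = 45, C(10,3) = 120, C(10,4) = 210 ✓. So r = 4.

Answer: 4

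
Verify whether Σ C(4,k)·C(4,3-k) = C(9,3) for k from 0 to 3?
False

Reasoning: Vandermonde's identity gives C(8,3) = 56; RHS C(9,3) = 84.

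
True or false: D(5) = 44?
True
Derangements of 5 elements: D(5) = (5-1)·[D(4) + D(3)] = 4·[9 + 2] = 44.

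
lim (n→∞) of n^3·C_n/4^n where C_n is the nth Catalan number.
∞

C_n ~ 4^n/(n^(3/2)√π), so n^3·C_n/4^n ~ n^(3 − 3/2)/√π → ∞.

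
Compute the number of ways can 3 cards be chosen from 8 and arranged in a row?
336

Solution: P(8,3) = 8!/(8-3)! = 336.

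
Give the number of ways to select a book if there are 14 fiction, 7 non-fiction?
21

By the addition principle: 14 + 7 = 21.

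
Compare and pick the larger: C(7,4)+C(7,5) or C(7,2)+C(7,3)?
First=56, Second=56.

Answer: Equal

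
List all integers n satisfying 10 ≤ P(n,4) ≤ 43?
4

P(3,4)=0; P(4,4)=24; P(5,4)=120. So valid n = 4.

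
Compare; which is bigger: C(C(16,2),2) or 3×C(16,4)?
C(C(16,2),2)
C(C(16,2),2)=7,140, 3×C(16,4)=5,460.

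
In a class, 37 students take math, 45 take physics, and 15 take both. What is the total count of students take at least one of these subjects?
67

|A∪B| = |A|+|B|-|A∩B| = 37+45-15 = 67.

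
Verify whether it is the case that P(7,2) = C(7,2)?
False

Working:
P(7,2) = 42 but C(7,2) = 21; they differ by a factor of 2! = 2, so the statement does not hold.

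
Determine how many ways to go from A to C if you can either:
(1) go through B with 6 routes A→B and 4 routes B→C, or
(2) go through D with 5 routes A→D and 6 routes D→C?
Route via B: 6×4=24. Route via D: 5×6=30. Total: 54.

Answer: 54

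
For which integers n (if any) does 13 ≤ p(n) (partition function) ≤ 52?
7, 8, 9, 10
Tabulating p(n) via p(n) = p(n−1) + p(n−2) − p(n−5) − p(n−7) + …: p(6)=11; p(7)=15; p(8)=22; p(9)=30; p(10)=42; p(11)=56. So valid n = 7, 8, 9, 10.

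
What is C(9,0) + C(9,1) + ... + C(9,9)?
512

Working:
Sum of binomial coefficients = 2^9 = 512.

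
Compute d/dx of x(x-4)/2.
d/dx[(x-0)(x-4)] = (x-4) + (x-0) = 2x - 4. Dividing by 2 gives (2x - 4)/2.
Final answer: (2x - 4)/2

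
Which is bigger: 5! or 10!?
10!
5!=120, 10!=3,628,800. 10! > 5!.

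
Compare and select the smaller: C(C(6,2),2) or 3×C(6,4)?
3×C(6,4)

Explanation: C(C(6,2),2)=105, 3×C(6,4)=45.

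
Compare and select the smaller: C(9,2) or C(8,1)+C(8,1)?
C(8,1)+C(8,1)

Solution: C(9,2)=36; C(8,1)+C(8,1)=8+8=16.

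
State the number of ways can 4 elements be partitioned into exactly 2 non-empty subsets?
7

Working:
This equals S(4,2), the Stirling number of the 2nd kind.
Using the Stirling recurrence: S(n,k) = k·S(n-1,k) + S(n-1,k-1)
S(4,2) = 2·S(3,2) + S(3,1)
         = 2·3 + 1
         = 6 + 1
         = 7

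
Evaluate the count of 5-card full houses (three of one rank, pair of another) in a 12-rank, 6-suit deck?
39,600

Solution: Triple rank: 12. Triple suits: C(6,3)=20. Pair rank: 11. Pair suits: C(6,2)=15. Total: 39,600.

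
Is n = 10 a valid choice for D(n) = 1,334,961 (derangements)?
Yes
D(10) = (10-1)·[D(9) + D(8)] = 9·[133,496 + 14,833] = 1,334,961, which equals 1,334,961.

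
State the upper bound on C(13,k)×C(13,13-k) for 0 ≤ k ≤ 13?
C(13,k)·C(13,13-k) = C(13,k)², maximised at the centre k = 6: C(13,6)² = 2,944,656.
Final answer: 2,944,656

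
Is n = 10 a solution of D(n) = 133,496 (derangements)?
D(10) = (10-1)·[D(9) + D(8)] = 9·[133,496 + 14,833] = 1,334,961, which does not equal 133,496.

Answer: No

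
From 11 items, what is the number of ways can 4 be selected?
330

Working:
C(11,4) = 11! / (4! × (11-4)!)
         = 11! / (4! × 7!)
         = 330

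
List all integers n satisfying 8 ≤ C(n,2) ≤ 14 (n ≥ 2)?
5

C(4,2)=6; C(5,2)=10; C(6,2)=15. So valid n = 5.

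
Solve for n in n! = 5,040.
7

n! is strictly increasing. 5! = 120, 6! = 720, 7! = 5,040 ✓. So n = 7.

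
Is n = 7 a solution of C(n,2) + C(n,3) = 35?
No
C(7,2) + C(7,3) = 21 + 35 = 56, which does not equal 35.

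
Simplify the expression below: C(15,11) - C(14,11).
1,001

Explanation: C(15,11) - C(14,11) = C(14,10) = 1,001.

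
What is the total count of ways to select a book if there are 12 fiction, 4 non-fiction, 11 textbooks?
27
By the addition principle: 12 + 4 + 11 = 27.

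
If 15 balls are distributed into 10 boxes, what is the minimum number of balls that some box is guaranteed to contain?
2

Reasoning: Pigeonhole: ⌈15/10⌉ = 2.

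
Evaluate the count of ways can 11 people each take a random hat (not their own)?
14,684,570

Working:
Using D(n) = (n-1)[D(n-1) + D(n-2)]:
D(11) = (11-1) × [D(10) + D(9)]
      = 10 × [1334961 + 133496]
      = 10 × 1468457
      = 14,684,570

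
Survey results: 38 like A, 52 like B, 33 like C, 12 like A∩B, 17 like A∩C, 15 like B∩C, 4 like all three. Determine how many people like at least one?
|A∪B∪C| = 38+52+33-12-17-15+4 = 83.
Final answer: 83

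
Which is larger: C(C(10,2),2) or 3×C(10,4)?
C(C(10,2),2)

Reasoning: C(C(10,2),2)=990, 3×C(10,4)=630.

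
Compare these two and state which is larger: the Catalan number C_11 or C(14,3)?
C_11

Solution: C_11 = C(22,11)/(11+1) = 705,432/12 = 58,786; C(14,3) = 364.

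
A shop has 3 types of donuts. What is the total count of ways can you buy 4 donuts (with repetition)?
15

Solution: Stars and bars: C(4+3-1, 4) = C(6, 4) = 15.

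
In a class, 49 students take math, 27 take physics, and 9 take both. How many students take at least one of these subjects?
|A∪B| = |A|+|B|-|A∩B| = 49+27-9 = 67.

Answer: 67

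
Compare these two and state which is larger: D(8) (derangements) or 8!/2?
8!/2

D(8) = (8-1)·[D(7) + D(6)] = 7·[1,854 + 265] = 14,833; 8!/2 = 40,320/2 = 20,160.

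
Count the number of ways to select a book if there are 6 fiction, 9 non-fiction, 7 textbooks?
22

Reasoning: By the addition principle: 6 + 9 + 7 = 22.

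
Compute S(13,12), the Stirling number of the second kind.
78

Solution: Using the Stirling recurrence: S(n,k) = k·S(n-1,k) + S(n-1,k-1)
S(13,12) = 12·S(12,12) + S(12,11)
         = 12·1 + 66
         = 12 + 66
         = 78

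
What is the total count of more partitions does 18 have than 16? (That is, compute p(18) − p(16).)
154

Working:
Pentagonal recurrence p(n) = p(n−1) + p(n−2) − p(n−5) − p(n−7) + …: p(18) = p(17) + p(16) − p(13) − p(11) + p(6) + p(3) = 297 + 231 − 101 − 56 + 11 + 3 = 385.
p(16) = p(15) + p(14) − p(11) − p(9) + p(4) + p(1) = 176 + 135 − 56 − 30 + 5 + 1 = 231.
Difference = 385 − 231 = 154.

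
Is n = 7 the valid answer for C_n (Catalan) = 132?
No
C_7 = C(14,7)/(7+1) = 3,432/8 = 429, which does not equal 132.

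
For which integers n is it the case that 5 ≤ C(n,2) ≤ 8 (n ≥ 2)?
4

Working:
C(3,2)=3; C(4,2)=6; C(5,2)=10. So valid n = 4.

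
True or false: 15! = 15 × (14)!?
By definition n! = n × (n-1)!, so 15! = 15 × 14!.
Final answer: True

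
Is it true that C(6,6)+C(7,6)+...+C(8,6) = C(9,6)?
False

Solution: Hockey stick identity gives Σ = C(9,7) = 36; RHS C(9,6) = 84.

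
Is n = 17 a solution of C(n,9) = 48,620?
No

Solution: C(17,9) = 17·16·15·14·13·12·11·10·9/9! = 8,821,612,800/362,880 = 24,310, which does not equal 48,620.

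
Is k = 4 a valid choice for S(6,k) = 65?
Yes

Working:
S(6,4) = 4·S(5,4) + S(5,3) = 4·10 + 25 = 65, which equals 65.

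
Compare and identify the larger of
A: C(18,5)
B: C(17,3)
A
A=C(18,5)=8,568, B=C(17,3)=680.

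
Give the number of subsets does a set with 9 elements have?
512

Each element can be included or excluded: 2^9 = 512.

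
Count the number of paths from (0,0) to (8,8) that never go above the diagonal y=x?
Counted by the Catalan number C_8: C_8 = C(16,8)/(8+1) = 12,870/9 = 1,430.
Final answer: 1,430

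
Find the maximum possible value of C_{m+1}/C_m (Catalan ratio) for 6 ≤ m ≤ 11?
46/13

Solution: C_{m+1}/C_m = 2(2m+1)/(m+2), which increases with m. Maximum at m = 11: 2·23/13 = 46/13.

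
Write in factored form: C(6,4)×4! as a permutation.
C(6,4)×4! = [6!/(4!(2)!)]×4! = 6!/(2)! = P(6,4) = 360.
Final answer: P(6,4)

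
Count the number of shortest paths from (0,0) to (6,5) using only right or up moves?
Choose 6 rights from 11 moves: C(11,6) = 462.
Final answer: 462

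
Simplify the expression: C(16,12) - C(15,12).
1,365

Working:
C(16,12) - C(15,12) = C(15,11) = 1,365.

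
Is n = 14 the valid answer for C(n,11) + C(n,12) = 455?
Yes
C(14,11) + C(14,12) = 364 + 91 = 455, which equals 455.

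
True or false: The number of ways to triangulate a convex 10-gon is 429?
False

Solution: Triangulations of a convex 10-gon are counted by the Catalan number C_8: C_8 = C(16,8)/(8+1) = 12,870/9 = 1,430.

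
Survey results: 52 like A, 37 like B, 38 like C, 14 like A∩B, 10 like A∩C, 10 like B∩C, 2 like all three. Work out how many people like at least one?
95

Explanation: |A∪B∪C| = 52+37+38-14-10-10+2 = 95.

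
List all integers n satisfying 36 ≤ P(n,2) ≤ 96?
7, 8, 9, 10

Solution: P(6,2)=30; P(7,2)=42; P(8,2)=56; P(9,2)=72; P(10,2)=90; P(11,2)=110. So valid n = 7, 8, 9, 10.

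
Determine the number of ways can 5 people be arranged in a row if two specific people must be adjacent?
48

Solution: Treat pair as unit: (5-1)! arrangements × 2 internal orders = 48.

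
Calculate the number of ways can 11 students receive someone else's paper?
14,684,570

Using D(n) = (n-1)[D(n-1) + D(n-2)]:
D(11) = (11-1) × [D(10) + D(9)]
      = 10 × [1334961 + 133496]
      = 10 × 1468457
      = 14,684,570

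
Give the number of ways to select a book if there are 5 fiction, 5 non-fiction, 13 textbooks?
By the addition principle: 5 + 5 + 13 = 23.

Answer: 23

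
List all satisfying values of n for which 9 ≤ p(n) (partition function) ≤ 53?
Tabulating p(n) via p(n) = p(n−1) + p(n−2) − p(n−5) − p(n−7) + …: p(5)=7; p(6)=11; p(7)=15; p(8)=22; p(9)=30; p(10)=42; p(11)=56. So valid n = 6, 7, 8, 9, 10.
Final answer: 6, 7, 8, 9, 10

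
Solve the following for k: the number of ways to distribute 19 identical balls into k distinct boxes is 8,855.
Stars and bars: the count is C(19+k−1, k−1), increasing in k. k=3: C(21,2) = 210, k=4: C(22,3) = 1,540, k=5: C(23,4) = 8,855 ✓. So k = 5.

Answer: 5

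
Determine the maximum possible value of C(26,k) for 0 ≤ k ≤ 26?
Maximum at k = 13: C(26,13) = 10,400,600.
Final answer: 10,400,600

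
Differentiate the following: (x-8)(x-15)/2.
(2x - 23)/2

d/dx[(x-8)(x-15)] = (x-15) + (x-8) = 2x - 23. Dividing by 2 gives (2x - 23)/2.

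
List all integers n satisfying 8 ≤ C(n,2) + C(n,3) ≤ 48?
4, 5, 6

Working:
C(3,2)+C(3,3)=4; C(4,2)+C(4,3)=10; C(5,2)+C(5,3)=20; C(6,2)+C(6,3)=35; C(7,2)+C(7,3)=56. So valid n = 4, 5, 6.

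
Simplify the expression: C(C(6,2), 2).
105

Working:
C(6,2) = 15, then C(15, 2) = 105.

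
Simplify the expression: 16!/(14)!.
This equals 16×15 = 240.

Answer: 240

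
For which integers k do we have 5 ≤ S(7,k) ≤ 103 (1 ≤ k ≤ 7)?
2, 6

Solution: S(7,1)=1; S(7,2)=63; S(7,3)=301; S(7,4)=350; S(7,5)=140; S(7,6)=21; S(7,7)=1. So valid k = 2, 6.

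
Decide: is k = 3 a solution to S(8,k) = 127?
No

Working:
S(8,3) = 3·S(7,3) + S(7,2) = 3·301 + 63 = 966, which does not equal 127.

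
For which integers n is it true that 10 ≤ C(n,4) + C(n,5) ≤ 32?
6

Solution: C(5,4)+C(5,5)=6; C(6,4)+C(6,5)=21; C(7,4)+C(7,5)=56. So valid n = 6.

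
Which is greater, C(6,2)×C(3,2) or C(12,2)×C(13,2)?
C(12,2)×C(13,2)

Working:
C(6,2)×C(3,2)=45, C(12,2)×C(13,2)=5,148.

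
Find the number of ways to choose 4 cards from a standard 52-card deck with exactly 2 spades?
57,798
13 spades and 39 non-spades: C(13,2) × C(39,2) = 78 × 741 = 57,798.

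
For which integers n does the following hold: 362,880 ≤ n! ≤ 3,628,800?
9, 10

Reasoning: n! is strictly increasing; 9! = 362,880 and 10! = 3,628,800, so valid n = 9, 10.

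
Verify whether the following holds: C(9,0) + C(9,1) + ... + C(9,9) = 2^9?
True

Reasoning: Binomial theorem with x = y = 1: Σ C(9,i) = (1+1)^9 = 2^9 = 512. The statement holds.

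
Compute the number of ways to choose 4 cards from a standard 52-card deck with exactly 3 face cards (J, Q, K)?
12 face cards and 40 non-face cards: C(12,3) × C(40,1) = 220 × 40 = 8,800.

Answer: 8,800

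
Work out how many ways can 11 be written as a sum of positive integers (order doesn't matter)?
56
Pentagonal recurrence p(n) = p(n−1) + p(n−2) − p(n−5) − p(n−7) + …: p(11) = p(10) + p(9) − p(6) − p(4) = 42 + 30 − 11 − 5 = 56.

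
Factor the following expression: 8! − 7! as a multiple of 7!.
7 × 7! = 35,280

8! − 7! = 8·7! − 7! = (8 − 1)·7! = 7 × 7! = 35,280.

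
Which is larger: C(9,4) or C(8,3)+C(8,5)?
C(9,4)
C(9,4)=126; C(8,3)+C(8,5)=56+56=112.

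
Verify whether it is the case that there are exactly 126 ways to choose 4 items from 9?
True

C(9,4) = 126.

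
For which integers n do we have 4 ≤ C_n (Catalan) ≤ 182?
3, 4, 5, 6

Explanation: C_2=2; C_3=5; C_4=14; C_5=42; C_6=132; C_7=429. So valid n = 3, 4, 5, 6.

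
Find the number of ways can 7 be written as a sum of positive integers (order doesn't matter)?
15

Reasoning: Pentagonal recurrence p(n) = p(n−1) + p(n−2) − p(n−5) − p(n−7) + …: p(7) = p(6) + p(5) − p(2) − p(0) = 11 + 7 − 2 − 1 = 15.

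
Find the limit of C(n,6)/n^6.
1/720

C(n,6) ≈ n^6/6! for large n. Limit = 1/6! = 1/720.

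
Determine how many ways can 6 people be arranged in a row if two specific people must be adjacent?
240

Solution: Treat pair as unit: (6-1)! arrangements × 2 internal orders = 240.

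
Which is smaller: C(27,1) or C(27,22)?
C(27,1)

Explanation: C(27,1)=27, C(27,22)=80,730.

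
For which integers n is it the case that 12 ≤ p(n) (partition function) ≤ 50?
7, 8, 9, 10

Working:
Tabulating p(n) via p(n) = p(n−1) + p(n−2) − p(n−5) − p(n−7) + …: p(6)=11; p(7)=15; p(8)=22; p(9)=30; p(10)=42; p(11)=56. So valid n = 7, 8, 9, 10.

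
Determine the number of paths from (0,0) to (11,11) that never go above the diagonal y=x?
58,786

Solution: Counted by the Catalan number C_11: C_11 = C(22,11)/(11+1) = 705,432/12 = 58,786.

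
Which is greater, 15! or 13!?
15!=1,307,674,368,000, 13!=6,227,020,800. 15! > 13!.

Answer: 15!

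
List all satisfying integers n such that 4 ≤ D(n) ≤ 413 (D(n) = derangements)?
4, 5, 6

Solution: Using D(n) = (n−1)[D(n−1) + D(n−2)] with D(1)=0, D(2)=1: D(3)=2; D(4)=9; D(5)=44; D(6)=265; D(7)=1,854. So valid n = 4, 5, 6.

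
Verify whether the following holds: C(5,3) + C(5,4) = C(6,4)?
Pascal's identity: LHS = 10 + 5 = 15; RHS = C(6,4) = 15. Both sides agree, so the statement holds.

Answer: True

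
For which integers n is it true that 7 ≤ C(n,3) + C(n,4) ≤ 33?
C(4,3)+C(4,4)=5; C(5,3)+C(5,4)=15; C(6,3)+C(6,4)=35. So valid n = 5.

Answer: 5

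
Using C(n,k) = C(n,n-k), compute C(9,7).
C(9,7) = C(9,2) = 36.

Answer: 36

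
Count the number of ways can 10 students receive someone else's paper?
Using D(n) = (n-1)[D(n-1) + D(n-2)]:
D(10) = (10-1) × [D(9) + D(8)]
      = 9 × [133496 + 14833]
      = 9 × 148329
      = 1,334,961

Answer: 1,334,961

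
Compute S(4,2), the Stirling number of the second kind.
7

Solution: Using the Stirling recurrence: S(n,k) = k·S(n-1,k) + S(n-1,k-1)
S(4,2) = 2·S(3,2) + S(3,1)
         = 2·3 + 1
         = 6 + 1
         = 7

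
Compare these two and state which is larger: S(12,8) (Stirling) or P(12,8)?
P(12,8)

Working:
S(12,8) = 8·S(11,8) + S(11,7) = 8·11,880 + 63,987 = 159,027; P(12,8) = 19,958,400.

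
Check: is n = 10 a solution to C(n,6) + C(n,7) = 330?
Yes

Working:
C(10,6) + C(10,7) = 210 + 120 = 330, which equals 330.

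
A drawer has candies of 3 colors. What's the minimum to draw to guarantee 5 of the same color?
13

Explanation: Worst case: 4 of each = 12. One more: 13.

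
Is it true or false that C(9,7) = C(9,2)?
True

Working:
Symmetry C(n,k) = C(n,n-k): C(9,7) = 36 and C(9,2) = 36. Both sides agree, so the statement holds.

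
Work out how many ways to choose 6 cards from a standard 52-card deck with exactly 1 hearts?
7,484,841

Solution: 13 hearts and 39 non-hearts: C(13,1) × C(39,5) = 13 × 575757 = 7,484,841.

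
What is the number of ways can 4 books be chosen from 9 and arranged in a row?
3,024

Reasoning: P(9,4) = 9!/(9-4)! = 3,024.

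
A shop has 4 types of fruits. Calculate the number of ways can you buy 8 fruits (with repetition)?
165

Reasoning: Stars and bars: C(8+4-1, 8) = C(11, 8) = 165.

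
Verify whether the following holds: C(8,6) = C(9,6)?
False

Solution: LHS = C(8,6) = 28; RHS = C(9,6) = 84. 28 ≠ 84, so the statement does not hold.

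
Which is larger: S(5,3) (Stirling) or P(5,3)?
S(5,3) = 3·S(4,3) + S(4,2) = 3·6 + 7 = 25; P(5,3) = 60.
Final answer: P(5,3)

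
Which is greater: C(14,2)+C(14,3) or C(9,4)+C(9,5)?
C(14,2)+C(14,3)

Working:
First=455, Second=252.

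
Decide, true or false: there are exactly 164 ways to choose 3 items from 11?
False

Explanation: C(11,3) = 165 ≠ 164.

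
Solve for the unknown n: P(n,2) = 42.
7

Reasoning: P(n,2) = n(n−1) is increasing in n; n(n−1) ≈ (n−0.5)^2 = 42 gives n ≈ 7.0. Check: P(5,2) = 20, P(6,2) = 30, P(7,2) = 42 ✓. So n = 7.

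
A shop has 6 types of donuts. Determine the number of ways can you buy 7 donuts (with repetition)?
792
Stars and bars: C(7+6-1, 7) = C(12, 7) = 792.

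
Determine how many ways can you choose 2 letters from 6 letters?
15

Explanation: C(6,2) = 6! / (2! × (6-2)!)
         = 6! / (2! × 4!)
         = 15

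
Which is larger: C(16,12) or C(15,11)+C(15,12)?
Equal

Explanation: By Pascal's identity: C(16,12) = C(15,11)+C(15,12) = 1,820. Equal.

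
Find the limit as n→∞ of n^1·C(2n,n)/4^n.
∞

Working:
C(2n,n) ~ 4^n/√(πn), so n^1·C(2n,n)/4^n ~ n^(1 − 1/2)/√π → ∞.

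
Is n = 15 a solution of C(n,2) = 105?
Yes

Working:
C(15,2) = 15·14/2! = 210/2 = 105, which equals 105.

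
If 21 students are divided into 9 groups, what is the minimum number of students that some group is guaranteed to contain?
3

Pigeonhole: ⌈21/9⌉ = 3.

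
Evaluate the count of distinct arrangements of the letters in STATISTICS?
50,400
Word has 10 letters (S=3, T=3, A=1, I=2, C=1). Arrangements: 10!/Π(k!) = 50,400.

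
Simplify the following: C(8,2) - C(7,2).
C(8,2) - C(7,2) = C(7,1) = 7.
Final answer: 7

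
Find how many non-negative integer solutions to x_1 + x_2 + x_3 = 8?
45
C(8+3-1, 3-1) = 45.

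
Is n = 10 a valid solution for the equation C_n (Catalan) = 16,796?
Yes

C_10 = C(20,10)/(10+1) = 184,756/11 = 16,796, which equals 16,796.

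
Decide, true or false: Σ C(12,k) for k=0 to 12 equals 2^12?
True
Binomial theorem: Σ C(12,k) = (1+1)^12 = 2^12 = 4,096; RHS 2^12 = 4,096.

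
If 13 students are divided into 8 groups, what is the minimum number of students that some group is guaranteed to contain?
2

Solution: Pigeonhole: ⌈13/8⌉ = 2.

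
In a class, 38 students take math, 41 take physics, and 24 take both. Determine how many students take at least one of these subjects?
55

Solution: |A∪B| = |A|+|B|-|A∩B| = 38+41-24 = 55.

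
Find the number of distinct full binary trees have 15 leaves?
2,674,440

Explanation: Using the Catalan number formula: C_n = C(2n, n) / (n+1)
C_14 = C(28, 14) / (14+1)
     = 40116600 / 15
     = 2,674,440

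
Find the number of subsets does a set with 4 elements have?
16

Each element can be included or excluded: 2^4 = 16.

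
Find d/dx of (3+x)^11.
11(3+x)^10

Working:
Using the power rule: d/dx (3+x)^11 = 11(3+x)^{10}.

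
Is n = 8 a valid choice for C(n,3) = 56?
Yes

Solution: C(8,3) = 8·7·6/3! = 336/6 = 56, which equals 56.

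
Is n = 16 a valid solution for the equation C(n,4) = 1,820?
Yes

Solution: C(16,4) = 16·15·14·13/4! = 43,680/24 = 1,820, which equals 1,820.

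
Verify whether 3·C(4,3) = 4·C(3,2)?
True

Absorption identity k·C(n,k) = n·C(n-1,k-1). LHS = 3·4 = 12; RHS = 4·3 = 12.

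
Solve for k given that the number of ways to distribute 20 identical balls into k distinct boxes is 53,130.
6
Stars and bars: the count is C(20+k−1, k−1), increasing in k. k=4: C(23,3) = 1,771, k=5: C(24,4) = 10,626, k=6: C(25,5) = 53,130 ✓. So k = 6.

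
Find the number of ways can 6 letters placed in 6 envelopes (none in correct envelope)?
Using D(n) = (n-1)[D(n-1) + D(n-2)]:
D(6) = (6-1) × [D(5) + D(4)]
      = 5 × [44 + 9]
      = 5 × 53
      = 265

Answer: 265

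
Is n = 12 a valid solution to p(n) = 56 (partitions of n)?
No
Pentagonal recurrence p(n) = p(n−1) + p(n−2) − p(n−5) − p(n−7) + …: p(12) = p(11) + p(10) − p(7) − p(5) + p(0) = 56 + 42 − 15 − 7 + 1 = 77, which does not equal 56.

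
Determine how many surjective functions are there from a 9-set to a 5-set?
Onto functions = 5! × S(9,5)
First compute S(9,5) via recurrence:
Using the Stirling recurrence: S(n,k) = k·S(n-1,k) + S(n-1,k-1)
S(9,5) = 5·S(8,5) + S(8,4)
         = 5·1050 + 1701
         = 5250 + 1701
         = 6,951
Then: 120 × 6951 = 834,120
Final answer: 834,120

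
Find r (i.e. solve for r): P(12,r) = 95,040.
5
P(12,r) = 12·11·…·(12−r+1), a product of r factors. Multiplying down from 12: 12 = 12; 12·11 = 132; 12·11·10 = 1,320; 12·11·10·9 = 11,880; 12·11·10·9·8 = 95,040 ✓ (5 factors). So r = 5.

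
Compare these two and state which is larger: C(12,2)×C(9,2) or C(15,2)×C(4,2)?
C(12,2)×C(9,2)

Working:
C(12,2)×C(9,2)=2,376, C(15,2)×C(4,2)=630.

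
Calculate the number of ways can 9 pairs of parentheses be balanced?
Using the Catalan number formula: C_n = C(2n, n) / (n+1)
C_9 = C(18, 9) / (9+1)
     = 48620 / 10
     = 4,862
Final answer: 4,862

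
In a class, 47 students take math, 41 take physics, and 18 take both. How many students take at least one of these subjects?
70

Solution: |A∪B| = |A|+|B|-|A∩B| = 47+41-18 = 70.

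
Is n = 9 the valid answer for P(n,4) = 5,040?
No
P(9,4) = 9·8·7·6 = 3,024, which does not equal 5,040.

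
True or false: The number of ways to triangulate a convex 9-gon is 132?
False

Triangulations of a convex 9-gon are counted by the Catalan number C_7: C_7 = C(14,7)/(7+1) = 3,432/8 = 429.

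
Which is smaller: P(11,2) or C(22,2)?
P(11,2)

Explanation: P(11,2)=110, C(22,2)=231.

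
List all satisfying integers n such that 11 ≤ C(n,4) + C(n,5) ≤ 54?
6

Explanation: C(5,4)+C(5,5)=6; C(6,4)+C(6,5)=21; C(7,4)+C(7,5)=56. So valid n = 6.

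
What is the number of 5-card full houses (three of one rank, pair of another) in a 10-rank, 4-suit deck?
2,160

Explanation: Triple rank: 10. Triple suits: C(4,3)=4. Pair rank: 9. Pair suits: C(4,2)=6. Total: 2,160.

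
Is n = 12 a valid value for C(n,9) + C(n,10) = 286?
C(12,9) + C(12,10) = 220 + 66 = 286, which equals 286.
Final answer: Yes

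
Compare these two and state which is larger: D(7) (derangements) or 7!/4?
D(7) = (7-1)·[D(6) + D(5)] = 6·[265 + 44] = 1,854; 7!/4 = 5,040/4 = 1,260.

Answer: D(7)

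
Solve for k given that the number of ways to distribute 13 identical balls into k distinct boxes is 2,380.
5

Working:
Stars and bars: the count is C(13+k−1, k−1), increasing in k. k=3: C(15,2) = 105, k=4: C(16,3) = 560, k=5: C(17,4) = 2,380 ✓. So k = 5.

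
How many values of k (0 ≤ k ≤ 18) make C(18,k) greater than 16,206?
7

Explanation: Row 18 is unimodal and symmetric about k=18/2. C(18,5)=8,568 ≤ 16,206; C(18,6)=18,564 > 16,206; by symmetry C(18,k) > 16,206 for k = 6..12. That's 12 - 6 + 1 = 7 values.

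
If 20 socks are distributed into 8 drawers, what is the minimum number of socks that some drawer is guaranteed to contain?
3

Reasoning: Pigeonhole: ⌈20/8⌉ = 3.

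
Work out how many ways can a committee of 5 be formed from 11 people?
C(11,5) = 11! / (5! × (11-5)!)
         = 11! / (5! × 6!)
         = 462

Answer: 462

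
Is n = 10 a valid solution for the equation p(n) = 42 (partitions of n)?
Yes

Pentagonal recurrence p(n) = p(n−1) + p(n−2) − p(n−5) − p(n−7) + …: p(10) = p(9) + p(8) − p(5) − p(3) = 30 + 22 − 7 − 3 = 42, which equals 42.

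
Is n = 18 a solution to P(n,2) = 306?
Yes

Explanation: P(18,2) = 18·17 = 306, which equals 306.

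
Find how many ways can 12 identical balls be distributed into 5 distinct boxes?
1,820

Explanation: C(12+5-1, 5-1) = C(16, 4) = 1,820.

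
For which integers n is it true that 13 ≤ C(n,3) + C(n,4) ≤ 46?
5, 6

Reasoning: C(4,3)+C(4,4)=5; C(5,3)+C(5,4)=15; C(6,3)+C(6,4)=35; C(7,3)+C(7,4)=70. So valid n = 5, 6.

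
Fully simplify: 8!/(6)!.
56

Reasoning: This equals 8×7 = 56.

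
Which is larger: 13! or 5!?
13!
13!=6,227,020,800, 5!=120. 13! > 5!.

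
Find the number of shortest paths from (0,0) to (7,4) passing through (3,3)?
100

Reasoning: To (3,3): C(6,3)=20. From there: C(5,4)=5. Total: 100.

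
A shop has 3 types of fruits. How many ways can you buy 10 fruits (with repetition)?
66

Reasoning: Stars and bars: C(10+3-1, 10) = C(12, 10) = 66.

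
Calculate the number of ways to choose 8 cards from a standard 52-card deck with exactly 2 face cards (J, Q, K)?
12 face cards and 40 non-face cards: C(12,2) × C(40,6) = 66 × 3,838,380 = 253,333,080.

Answer: 253,333,080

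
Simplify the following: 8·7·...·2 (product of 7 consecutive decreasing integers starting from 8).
40,320

This is P(8,7) = 8!/(1)! = 40,320.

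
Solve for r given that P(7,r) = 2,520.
P(7,r) = 7·6·…·(7−r+1), a product of r factors. Multiplying down from 7: 7 = 7; 7·6 = 42; 7·6·5 = 210; 7·6·5·4 = 840; 7·6·5·4·3 = 2,520 ✓ (5 factors). So r = 5.
Final answer: 5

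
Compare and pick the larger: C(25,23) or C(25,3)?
C(25,3)

Explanation: C(25,23)=300, C(25,3)=2,300.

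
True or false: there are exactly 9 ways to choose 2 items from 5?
False
C(5,2) = 10 ≠ 9.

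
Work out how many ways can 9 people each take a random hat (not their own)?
Using D(n) = (n-1)[D(n-1) + D(n-2)]:
D(9) = (9-1) × [D(8) + D(7)]
      = 8 × [14833 + 1854]
      = 8 × 16687
      = 133,496

Answer: 133,496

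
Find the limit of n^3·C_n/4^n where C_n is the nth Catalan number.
∞

Working:
C_n ~ 4^n/(n^(3/2)√π), so n^3·C_n/4^n ~ n^(3 − 3/2)/√π → ∞.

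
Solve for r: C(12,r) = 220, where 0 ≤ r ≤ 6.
C(12,r) is increasing for 0 ≤ r ≤ 6. Stepping up (C(12,r+1) = C(12,r)·(12−r)/(r+1)): C(12,1) = 12, C(12,2) = 66, C(12,3) = 220 ✓. So r = 3.

Answer: 3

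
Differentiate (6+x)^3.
3(6+x)^2
Using the power rule: d/dx (6+x)^3 = 3(6+x)^{2}.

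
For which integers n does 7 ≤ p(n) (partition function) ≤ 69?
5, 6, 7, 8, 9, 10, 11

Explanation: Tabulating p(n) via p(n) = p(n−1) + p(n−2) − p(n−5) − p(n−7) + …: p(4)=5; p(5)=7; p(6)=11; p(7)=15; p(8)=22; p(9)=30; p(10)=42; p(11)=56; p(12)=77. So valid n = 5, 6, 7, 8, 9, 10, 11.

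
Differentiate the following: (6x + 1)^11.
66(6x + 1)^10
Chain rule: 11(6x+1)^{10} × 6 = 66(6x+1)^{10}.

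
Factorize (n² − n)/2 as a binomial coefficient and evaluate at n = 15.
C(n,2); C(15,2) = 105

Reasoning: (n² − n)/2 = n(n−1)/2 = C(n,2). At n = 15: C(15,2) = 105.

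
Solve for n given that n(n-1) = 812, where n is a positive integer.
29

Solution: n² − n − 812 = 0, so n = (1 ± √(1 + 4·812))/2 = (1 ± √3,249)/2 = (1 ± 57)/2, i.e. n = 29 or n = -28. Taking the positive root, n = 29 (check: 29×28 = 812).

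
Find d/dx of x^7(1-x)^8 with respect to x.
Product rule: 7x^{6}(1-x)^{8} + x^7·(-8)(1-x)^{7}.

Answer: 7x^6(1-x)^8 - 8x^7(1-x)^7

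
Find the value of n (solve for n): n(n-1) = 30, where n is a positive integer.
6
n² − n − 30 = 0, so n = (1 ± √(1 + 4·30))/2 = (1 ± √121)/2 = (1 ± 11)/2, i.e. n = 6 or n = -5. Taking the positive root, n = 6 (check: 6×5 = 30).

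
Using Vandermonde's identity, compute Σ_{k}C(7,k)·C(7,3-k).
364
= C(7+7,3) = C(14,3) = 364.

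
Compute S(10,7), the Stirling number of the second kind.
5,880

Reasoning: Using the Stirling recurrence: S(n,k) = k·S(n-1,k) + S(n-1,k-1)
S(10,7) = 7·S(9,7) + S(9,6)
         = 7·462 + 2646
         = 3234 + 2646
         = 5,880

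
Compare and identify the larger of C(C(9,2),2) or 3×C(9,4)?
C(C(9,2),2)=630, 3×C(9,4)=378.
Final answer: C(C(9,2),2)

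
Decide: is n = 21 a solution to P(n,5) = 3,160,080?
No

Working:
P(21,5) = 21·20·19·18·17 = 2,441,880, which does not equal 3,160,080.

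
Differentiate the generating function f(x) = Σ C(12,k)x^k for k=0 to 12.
Σ k·C(12,k)x^(k-1) for k=1 to 12

Solution: Term-by-term differentiation gives Σ k·C(12,k)x^{k-1} for k=1 to 12.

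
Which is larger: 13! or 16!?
16!

Working:
13!=6,227,020,800, 16!=20,922,789,888,000. 16! > 13!.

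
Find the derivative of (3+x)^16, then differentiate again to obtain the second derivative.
240(3+x)^14

Explanation: First derivative: 16(3+x)^{15}. Second derivative: 16·15·(3+x)^{14} = 240(3+x)^{14}.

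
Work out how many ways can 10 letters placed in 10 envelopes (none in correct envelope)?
1,334,961
Using D(n) = (n-1)[D(n-1) + D(n-2)]:
D(10) = (10-1) × [D(9) + D(8)]
      = 9 × [133496 + 14833]
      = 9 × 148329
      = 1,334,961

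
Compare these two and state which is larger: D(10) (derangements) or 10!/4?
D(10) = (10-1)·[D(9) + D(8)] = 9·[133,496 + 14,833] = 1,334,961; 10!/4 = 3,628,800/4 = 907,200.

Answer: D(10)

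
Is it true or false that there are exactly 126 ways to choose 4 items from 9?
True

C(9,4) = 126.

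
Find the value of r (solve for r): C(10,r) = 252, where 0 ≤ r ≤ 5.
C(10,r) is increasing for 0 ≤ r ≤ 5. Stepping up (C(10,r+1) = C(10,r)·(10−r)/(r+1)): C(10,1) = 10, C(10,2) = 45, C(10,3) = 120, C(10,4) = 210, C(10,5) = 252 ✓. So r = 5.
Final answer: 5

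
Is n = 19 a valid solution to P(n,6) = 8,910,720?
No
P(19,6) = 19·18·17·16·15·14 = 19,535,040, which does not equal 8,910,720.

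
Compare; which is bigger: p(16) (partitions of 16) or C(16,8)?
C(16,8)

Reasoning: Pentagonal recurrence p(n) = p(n−1) + p(n−2) − p(n−5) − p(n−7) + …: p(16) = p(15) + p(14) − p(11) − p(9) + p(4) + p(1) = 176 + 135 − 56 − 30 + 5 + 1 = 231; C(16,8) = 12,870.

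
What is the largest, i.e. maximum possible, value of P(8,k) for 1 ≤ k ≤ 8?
40,320

P(8,k) increases in k, so maximum at k = 8: 8! = 40,320.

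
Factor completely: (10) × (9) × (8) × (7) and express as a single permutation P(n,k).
Product of 4 consecutive descending integers starting at 10: P(10,4) = 10!/6! = 5,040.
Final answer: P(10,4) = 10!/(6)!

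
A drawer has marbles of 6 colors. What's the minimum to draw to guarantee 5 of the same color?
25
Worst case: 4 of each = 24. One more: 25.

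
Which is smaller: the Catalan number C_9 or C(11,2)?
C(11,2)

Explanation: C_9 = C(18,9)/(9+1) = 48,620/10 = 4,862; C(11,2) = 55.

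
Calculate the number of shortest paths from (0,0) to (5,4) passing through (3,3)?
60

Reasoning: To (3,3): C(6,3)=20. From there: C(3,2)=3. Total: 60.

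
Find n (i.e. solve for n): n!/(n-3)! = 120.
6

Working:
n!/(n-3)! = n×(n-1)×(n-2), a product of 3 consecutive integers ≈ (n−1)^3. 120^(1/3) + 1 ≈ 5.9; check n = 6: 6×5×4 = 120 ✓. So n = 6.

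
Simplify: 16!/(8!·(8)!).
12,870

Explanation: This is C(16,8) = 12,870.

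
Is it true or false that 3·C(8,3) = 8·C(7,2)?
True
Absorption identity k·C(n,k) = n·C(n-1,k-1). LHS = 3·56 = 168; RHS = 8·21 = 168.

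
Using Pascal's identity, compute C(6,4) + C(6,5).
21

Explanation: C(6,4) + C(6,5) = C(7,5) = 21.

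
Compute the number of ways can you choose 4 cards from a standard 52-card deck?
C(52,4) = 270,725.

Answer: 270,725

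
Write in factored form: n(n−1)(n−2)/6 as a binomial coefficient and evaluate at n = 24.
C(n,3); C(24,3) = 2,024

Solution: n(n−1)(n−2)/6 = n!/(3!(n−3)!) = C(n,3). At n = 24: C(24,3) = 2,024.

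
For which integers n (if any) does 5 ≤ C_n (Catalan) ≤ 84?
3, 4, 5
C_2=2; C_3=5; C_4=14; C_5=42; C_6=132. So valid n = 3, 4, 5.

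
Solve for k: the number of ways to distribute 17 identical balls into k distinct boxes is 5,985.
Stars and bars: the count is C(17+k−1, k−1), increasing in k. k=3: C(19,2) = 171, k=4: C(20,3) = 1,140, k=5: C(21,4) = 5,985 ✓. So k = 5.

Answer: 5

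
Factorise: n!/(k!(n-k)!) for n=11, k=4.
C(11,4) = 330

Reasoning: This is the binomial coefficient C(11,4) = 330.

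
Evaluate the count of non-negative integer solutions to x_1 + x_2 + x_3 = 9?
55
C(9+3-1, 3-1) = 55.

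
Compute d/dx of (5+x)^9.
9(5+x)^8

Solution: Using the power rule: d/dx (5+x)^9 = 9(5+x)^{8}.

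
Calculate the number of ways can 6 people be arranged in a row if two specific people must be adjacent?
240

Explanation: Treat pair as unit: (6-1)! arrangements × 2 internal orders = 240.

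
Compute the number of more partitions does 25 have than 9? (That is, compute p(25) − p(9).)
1,928

Pentagonal recurrence p(n) = p(n−1) + p(n−2) − p(n−5) − p(n−7) + …: p(25) = p(24) + p(23) − p(20) − p(18) + p(13) + p(10) − p(3) = 1,575 + 1,255 − 627 − 385 + 101 + 42 − 3 = 1,958.
p(9) = p(8) + p(7) − p(4) − p(2) = 22 + 15 − 5 − 2 = 30.
Difference = 1,958 − 30 = 1,928.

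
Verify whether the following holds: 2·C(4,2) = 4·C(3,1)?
True

Working:
Absorption identity k·C(n,k) = n·C(n-1,k-1). LHS = 2·6 = 12; RHS = 4·3 = 12.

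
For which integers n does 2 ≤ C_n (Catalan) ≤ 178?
2, 3, 4, 5, 6

Solution: C_1=1; C_2=2; C_3=5; C_4=14; C_5=42; C_6=132; C_7=429. So valid n = 2, 3, 4, 5, 6.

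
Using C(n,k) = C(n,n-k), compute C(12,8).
495

Working:
C(12,8) = C(12,4) = 495.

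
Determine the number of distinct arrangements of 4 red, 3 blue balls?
35

Explanation: Multinomial: 7!/(4! × 3!) = 35.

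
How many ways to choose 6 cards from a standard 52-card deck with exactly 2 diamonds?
6,415,578

13 diamonds and 39 non-diamonds: C(13,2) × C(39,4) = 78 × 82251 = 6,415,578.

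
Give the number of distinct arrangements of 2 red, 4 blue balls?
Multinomial: 6!/(2! × 4!) = 15.

Answer: 15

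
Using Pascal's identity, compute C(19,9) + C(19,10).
184,756

Reasoning: C(19,9) + C(19,10) = C(20,10) = 184,756.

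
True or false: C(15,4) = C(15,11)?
True

C(15,4) = C(15,15-4) by the symmetry property; both equal 1,365.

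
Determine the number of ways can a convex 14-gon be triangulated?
208,012
Using the Catalan number formula: C_n = C(2n, n) / (n+1)
C_12 = C(24, 12) / (12+1)
     = 2704156 / 13
     = 208,012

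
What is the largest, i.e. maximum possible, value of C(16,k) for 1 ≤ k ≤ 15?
12,870

Solution: C(16,k) is maximised at the centre of the row: C(16,8) = 12,870.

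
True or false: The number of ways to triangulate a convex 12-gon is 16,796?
True

Explanation: Triangulations of a convex 12-gon are counted by the Catalan number C_10: C_10 = C(20,10)/(10+1) = 184,756/11 = 16,796.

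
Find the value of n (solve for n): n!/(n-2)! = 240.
n!/(n-2)! = n×(n-1), a product of 2 consecutive integers ≈ (n−0.5)^2. 240^(1/2) + 0.5 ≈ 16.0; check n = 16: 16×15 = 240 ✓. So n = 16.

Answer: 16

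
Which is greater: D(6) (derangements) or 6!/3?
D(6)

Working:
D(6) = (6-1)·[D(5) + D(4)] = 5·[44 + 9] = 265; 6!/3 = 720/3 = 240.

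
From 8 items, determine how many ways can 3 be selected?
56

Solution: C(8,3) = 8! / (3! × (8-3)!)
         = 8! / (3! × 5!)
         = 56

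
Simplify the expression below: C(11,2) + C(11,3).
By Pascal's identity: C(12,3) = 220.
Final answer: 220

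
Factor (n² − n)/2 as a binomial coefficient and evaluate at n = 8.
C(n,2); C(8,2) = 28

Solution: (n² − n)/2 = n(n−1)/2 = C(n,2). At n = 8: C(8,2) = 28.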